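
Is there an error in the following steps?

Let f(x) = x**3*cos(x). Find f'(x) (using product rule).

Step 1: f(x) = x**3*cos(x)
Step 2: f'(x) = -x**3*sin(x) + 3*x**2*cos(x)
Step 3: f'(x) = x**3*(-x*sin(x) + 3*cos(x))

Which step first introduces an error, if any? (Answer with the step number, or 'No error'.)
Step 3

Step 3 is incorrect due to a wrong exponent.
The step shows: x**3*(-x*sin(x) + 3*cos(x))
The correct value should be: x**2*(-x*sin(x) + 3*cos(x))

Explanation: The exponent 2 on x was incorrectly written as 3: the term x**2*(-x*sin(x) + 3*cos(x)) was incorrectly written as x**3*(-x*sin(x) + 3*cos(x))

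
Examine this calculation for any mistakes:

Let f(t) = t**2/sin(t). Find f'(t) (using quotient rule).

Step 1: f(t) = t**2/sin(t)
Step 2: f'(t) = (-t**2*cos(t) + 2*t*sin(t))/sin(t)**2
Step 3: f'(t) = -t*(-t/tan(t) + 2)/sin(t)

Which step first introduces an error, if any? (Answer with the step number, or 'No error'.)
Step 3

Step 3 is incorrect due to a sign flip.
The step shows: -t*(-t/tan(t) + 2)/sin(t)
The correct value should be: t*(-t/tan(t) + 2)/sin(t)

Explanation: The sign of the whole expression was flipped: the term t*(-t/tan(t) + 2)/sin(t) was incorrectly written as -t*(-t/tan(t) + 2)/sin(t)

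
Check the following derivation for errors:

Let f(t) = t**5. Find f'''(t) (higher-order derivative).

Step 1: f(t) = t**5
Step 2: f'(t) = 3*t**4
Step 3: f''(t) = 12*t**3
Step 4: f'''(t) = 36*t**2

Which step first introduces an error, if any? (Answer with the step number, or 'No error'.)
Step 2

Step 2 is incorrect due to a wrong coefficient.
The step shows: 3*t**4
The correct value should be: 5*t**4

Explanation: The coefficient 5 was incorrectly written as 3: the term 5*t**4 was incorrectly written as 3*t**4
The later steps are derived from this incorrect expression, so the error originates in Step 2.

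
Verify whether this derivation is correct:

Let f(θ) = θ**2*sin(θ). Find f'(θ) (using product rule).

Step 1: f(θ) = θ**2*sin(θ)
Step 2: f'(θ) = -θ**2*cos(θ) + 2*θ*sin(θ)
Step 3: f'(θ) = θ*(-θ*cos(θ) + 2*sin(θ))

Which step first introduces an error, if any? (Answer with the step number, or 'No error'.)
Step 2

Step 2 is incorrect due to a sign flip.
The step shows: -θ**2*cos(θ) + 2*θ*sin(θ)
The correct value should be: θ**2*cos(θ) + 2*θ*sin(θ)

Explanation: The sign of one term was flipped: the term θ**2*cos(θ) was incorrectly written as -θ**2*cos(θ)
The later steps are derived from this incorrect expression, so the error originates in Step 2.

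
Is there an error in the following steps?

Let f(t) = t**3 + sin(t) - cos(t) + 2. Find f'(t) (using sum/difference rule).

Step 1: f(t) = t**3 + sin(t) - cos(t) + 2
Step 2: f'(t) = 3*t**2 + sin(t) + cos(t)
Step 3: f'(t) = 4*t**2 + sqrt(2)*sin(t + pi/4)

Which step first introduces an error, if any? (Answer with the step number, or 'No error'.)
Step 3

Step 3 is incorrect due to a wrong coefficient.
The step shows: 4*t**2 + sqrt(2)*sin(t + pi/4)
The correct value should be: 3*t**2 + sqrt(2)*sin(t + pi/4)

Explanation: The coefficient 3 was incorrectly written as 4: the term 3*t**2 was incorrectly written as 4*t**2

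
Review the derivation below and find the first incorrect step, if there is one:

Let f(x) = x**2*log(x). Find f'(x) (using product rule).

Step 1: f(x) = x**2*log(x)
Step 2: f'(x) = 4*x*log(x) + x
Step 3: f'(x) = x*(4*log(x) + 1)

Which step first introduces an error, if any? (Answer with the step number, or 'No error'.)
Step 2

Step 2 is incorrect due to a wrong coefficient.
The step shows: 4*x*log(x) + x
The correct value should be: 2*x*log(x) + x

Explanation: The coefficient 2 was incorrectly written as 4: the term 2*x*log(x) was incorrectly written as 4*x*log(x)
The later steps are derived from this incorrect expression, so the error originates in Step 2.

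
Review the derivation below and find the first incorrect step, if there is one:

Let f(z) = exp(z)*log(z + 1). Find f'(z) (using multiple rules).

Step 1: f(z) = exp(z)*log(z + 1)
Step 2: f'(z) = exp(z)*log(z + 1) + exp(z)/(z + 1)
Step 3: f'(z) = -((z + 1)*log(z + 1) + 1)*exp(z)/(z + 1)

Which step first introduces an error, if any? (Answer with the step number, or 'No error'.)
Step 3

Step 3 is incorrect due to a sign flip.
The step shows: -((z + 1)*log(z + 1) + 1)*exp(z)/(z + 1)
The correct value should be: ((z + 1)*log(z + 1) + 1)*exp(z)/(z + 1)

Explanation: The sign of the whole expression was flipped: the term ((z + 1)*log(z + 1) + 1)*exp(z)/(z + 1) was incorrectly written as -((z + 1)*log(z + 1) + 1)*exp(z)/(z + 1)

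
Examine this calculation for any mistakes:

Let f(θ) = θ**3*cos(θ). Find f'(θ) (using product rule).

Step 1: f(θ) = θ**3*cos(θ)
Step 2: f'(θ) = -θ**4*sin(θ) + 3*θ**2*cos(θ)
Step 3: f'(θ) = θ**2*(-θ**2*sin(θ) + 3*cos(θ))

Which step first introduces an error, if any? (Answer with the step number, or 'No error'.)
Step 2

Step 2 is incorrect due to a wrong exponent.
The step shows: -θ**4*sin(θ) + 3*θ**2*cos(θ)
The correct value should be: -θ**3*sin(θ) + 3*θ**2*cos(θ)

Explanation: The exponent 3 on θ was incorrectly written as 4: the term -θ**3*sin(θ) was incorrectly written as -θ**4*sin(θ)
The later steps are derived from this incorrect expression, so the error originates in Step 2.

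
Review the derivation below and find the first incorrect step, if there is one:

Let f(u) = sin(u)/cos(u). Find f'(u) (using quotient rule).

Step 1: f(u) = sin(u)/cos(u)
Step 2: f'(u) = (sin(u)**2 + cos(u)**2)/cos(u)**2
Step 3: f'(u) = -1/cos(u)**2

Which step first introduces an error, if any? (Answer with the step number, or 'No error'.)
Step 3

Step 3 is incorrect due to a sign flip.
The step shows: -1/cos(u)**2
The correct value should be: cos(u)**(-2)

Explanation: The sign of the whole expression was flipped: the term cos(u)**(-2) was incorrectly written as -1/cos(u)**2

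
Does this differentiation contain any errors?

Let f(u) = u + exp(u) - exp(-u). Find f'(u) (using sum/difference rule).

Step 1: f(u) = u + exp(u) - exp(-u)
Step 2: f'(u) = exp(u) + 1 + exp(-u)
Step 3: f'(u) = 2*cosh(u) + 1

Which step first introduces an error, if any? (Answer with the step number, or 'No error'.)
No error

All steps in this derivation are correct.
The final answer f'(u) = 2*cosh(u) + 1 is valid.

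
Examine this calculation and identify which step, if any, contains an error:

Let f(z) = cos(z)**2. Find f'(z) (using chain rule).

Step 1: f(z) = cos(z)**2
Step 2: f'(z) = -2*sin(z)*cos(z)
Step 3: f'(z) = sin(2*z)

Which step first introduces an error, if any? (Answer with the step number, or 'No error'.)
Step 3

Step 3 is incorrect due to a sign flip.
The step shows: sin(2*z)
The correct value should be: -sin(2*z)

Explanation: The sign of the whole expression was flipped: the term -sin(2*z) was incorrectly written as sin(2*z)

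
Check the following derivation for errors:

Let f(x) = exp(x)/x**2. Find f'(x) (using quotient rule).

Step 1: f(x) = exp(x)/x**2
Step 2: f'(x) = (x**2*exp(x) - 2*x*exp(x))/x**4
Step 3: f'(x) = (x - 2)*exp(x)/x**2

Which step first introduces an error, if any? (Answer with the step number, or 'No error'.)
Step 3

Step 3 is incorrect due to a wrong exponent.
The step shows: (x - 2)*exp(x)/x**2
The correct value should be: (x - 2)*exp(x)/x**3

Explanation: The exponent -3 on x was incorrectly written as -2: the term (x - 2)*exp(x)/x**3 was incorrectly written as (x - 2)*exp(x)/x**2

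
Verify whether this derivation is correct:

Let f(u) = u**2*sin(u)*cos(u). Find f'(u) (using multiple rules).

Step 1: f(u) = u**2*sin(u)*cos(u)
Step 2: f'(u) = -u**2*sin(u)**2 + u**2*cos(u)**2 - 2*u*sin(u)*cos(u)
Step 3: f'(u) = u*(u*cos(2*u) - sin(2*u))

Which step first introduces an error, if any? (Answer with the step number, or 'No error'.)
Step 2

Step 2 is incorrect due to a sign flip.
The step shows: -u**2*sin(u)**2 + u**2*cos(u)**2 - 2*u*sin(u)*cos(u)
The correct value should be: -u**2*sin(u)**2 + u**2*cos(u)**2 + 2*u*sin(u)*cos(u)

Explanation: The sign of one term was flipped: the term 2*u*sin(u)*cos(u) was incorrectly written as -2*u*sin(u)*cos(u)
The later steps are derived from this incorrect expression, so the error originates in Step 2.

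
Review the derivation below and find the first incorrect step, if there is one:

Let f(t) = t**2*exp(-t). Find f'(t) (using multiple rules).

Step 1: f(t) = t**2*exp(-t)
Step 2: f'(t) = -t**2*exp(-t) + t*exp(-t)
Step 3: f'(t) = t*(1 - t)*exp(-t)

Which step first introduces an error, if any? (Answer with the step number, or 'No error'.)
Step 2

Step 2 is incorrect due to a wrong coefficient.
The step shows: -t**2*exp(-t) + t*exp(-t)
The correct value should be: -t**2*exp(-t) + 2*t*exp(-t)

Explanation: The coefficient 2 was incorrectly written as 1: the term 2*t*exp(-t) was incorrectly written as t*exp(-t)
The later steps are derived from this incorrect expression, so the error originates in Step 2.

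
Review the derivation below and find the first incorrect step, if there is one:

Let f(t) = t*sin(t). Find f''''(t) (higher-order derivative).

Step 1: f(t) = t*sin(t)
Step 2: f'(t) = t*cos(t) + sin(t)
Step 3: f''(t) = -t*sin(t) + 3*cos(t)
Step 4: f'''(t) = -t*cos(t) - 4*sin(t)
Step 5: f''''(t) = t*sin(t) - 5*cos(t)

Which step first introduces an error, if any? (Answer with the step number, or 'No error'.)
Step 3

Step 3 is incorrect due to a wrong coefficient.
The step shows: -t*sin(t) + 3*cos(t)
The correct value should be: -t*sin(t) + 2*cos(t)

Explanation: The coefficient 2 was incorrectly written as 3: the term 2*cos(t) was incorrectly written as 3*cos(t)
The later steps are derived from this incorrect expression, so the error originates in Step 3.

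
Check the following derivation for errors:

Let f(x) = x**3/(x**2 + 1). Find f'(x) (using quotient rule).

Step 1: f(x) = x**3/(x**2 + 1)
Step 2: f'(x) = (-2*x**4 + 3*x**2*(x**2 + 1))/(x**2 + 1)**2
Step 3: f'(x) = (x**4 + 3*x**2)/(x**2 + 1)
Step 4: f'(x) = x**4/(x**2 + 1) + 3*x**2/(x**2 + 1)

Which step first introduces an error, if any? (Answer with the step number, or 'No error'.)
Step 3

Step 3 is incorrect due to a wrong exponent.
The step shows: (x**4 + 3*x**2)/(x**2 + 1)
The correct value should be: (x**4 + 3*x**2)/(x**2 + 1)**2

Explanation: The exponent -2 on x**2 + 1 was incorrectly written as -1: the term (x**4 + 3*x**2)/(x**2 + 1)**2 was incorrectly written as (x**4 + 3*x**2)/(x**2 + 1)
The later steps are derived from this incorrect expression, so the error originates in Step 3.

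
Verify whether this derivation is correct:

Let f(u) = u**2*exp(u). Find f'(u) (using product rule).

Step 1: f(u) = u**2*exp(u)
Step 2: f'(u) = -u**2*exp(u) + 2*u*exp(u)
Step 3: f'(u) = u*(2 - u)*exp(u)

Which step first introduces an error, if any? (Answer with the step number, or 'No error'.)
Step 2

Step 2 is incorrect due to a sign flip.
The step shows: -u**2*exp(u) + 2*u*exp(u)
The correct value should be: u**2*exp(u) + 2*u*exp(u)

Explanation: The sign of one term was flipped: the term u**2*exp(u) was incorrectly written as -u**2*exp(u)
The later steps are derived from this incorrect expression, so the error originates in Step 2.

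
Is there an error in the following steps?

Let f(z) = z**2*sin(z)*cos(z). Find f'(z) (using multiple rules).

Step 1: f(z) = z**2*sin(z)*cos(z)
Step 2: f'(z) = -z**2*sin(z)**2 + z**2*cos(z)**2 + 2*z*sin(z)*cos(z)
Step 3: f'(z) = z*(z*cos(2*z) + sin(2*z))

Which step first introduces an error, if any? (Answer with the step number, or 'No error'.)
No error

All steps in this derivation are correct.
The final answer f'(z) = z*(z*cos(2*z) + sin(2*z)) is valid.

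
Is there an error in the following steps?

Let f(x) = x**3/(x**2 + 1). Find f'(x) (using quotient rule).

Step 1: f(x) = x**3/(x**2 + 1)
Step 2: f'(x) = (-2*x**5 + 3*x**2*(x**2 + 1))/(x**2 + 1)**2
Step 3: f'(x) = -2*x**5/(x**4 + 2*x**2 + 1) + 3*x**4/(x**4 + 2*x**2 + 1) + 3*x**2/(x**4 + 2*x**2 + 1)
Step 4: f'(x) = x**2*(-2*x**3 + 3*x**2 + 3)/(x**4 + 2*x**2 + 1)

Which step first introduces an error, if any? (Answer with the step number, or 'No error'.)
Step 2

Step 2 is incorrect due to a wrong exponent.
The step shows: (-2*x**5 + 3*x**2*(x**2 + 1))/(x**2 + 1)**2
The correct value should be: (-2*x**4 + 3*x**2*(x**2 + 1))/(x**2 + 1)**2

Explanation: The exponent 4 on x was incorrectly written as 5: the term (-2*x**4 + 3*x**2*(x**2 + 1))/(x**2 + 1)**2 was incorrectly written as (-2*x**5 + 3*x**2*(x**2 + 1))/(x**2 + 1)**2
The later steps are derived from this incorrect expression, so the error originates in Step 2.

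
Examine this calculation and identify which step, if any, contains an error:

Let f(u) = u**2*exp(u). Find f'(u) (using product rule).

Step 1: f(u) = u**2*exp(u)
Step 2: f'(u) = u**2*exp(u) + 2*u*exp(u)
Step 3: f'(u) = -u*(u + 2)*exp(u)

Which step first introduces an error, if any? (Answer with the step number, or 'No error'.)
Step 3

Step 3 is incorrect due to a sign flip.
The step shows: -u*(u + 2)*exp(u)
The correct value should be: u*(u + 2)*exp(u)

Explanation: The sign of the whole expression was flipped: the term u*(u + 2)*exp(u) was incorrectly written as -u*(u + 2)*exp(u)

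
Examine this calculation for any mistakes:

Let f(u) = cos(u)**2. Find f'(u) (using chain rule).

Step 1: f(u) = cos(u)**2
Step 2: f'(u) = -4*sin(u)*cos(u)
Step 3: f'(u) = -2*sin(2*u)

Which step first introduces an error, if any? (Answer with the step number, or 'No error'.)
Step 2

Step 2 is incorrect due to a wrong coefficient.
The step shows: -4*sin(u)*cos(u)
The correct value should be: -2*sin(u)*cos(u)

Explanation: The coefficient -2 was incorrectly written as -4: the term -2*sin(u)*cos(u) was incorrectly written as -4*sin(u)*cos(u)
The later steps are derived from this incorrect expression, so the error originates in Step 2.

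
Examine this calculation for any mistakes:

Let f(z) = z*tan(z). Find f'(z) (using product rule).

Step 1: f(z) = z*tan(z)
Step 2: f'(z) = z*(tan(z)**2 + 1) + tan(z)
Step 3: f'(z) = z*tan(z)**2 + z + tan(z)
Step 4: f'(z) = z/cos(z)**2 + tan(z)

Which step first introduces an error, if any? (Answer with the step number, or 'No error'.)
No error

All steps in this derivation are correct.
The final answer f'(z) = z/cos(z)**2 + tan(z) is valid.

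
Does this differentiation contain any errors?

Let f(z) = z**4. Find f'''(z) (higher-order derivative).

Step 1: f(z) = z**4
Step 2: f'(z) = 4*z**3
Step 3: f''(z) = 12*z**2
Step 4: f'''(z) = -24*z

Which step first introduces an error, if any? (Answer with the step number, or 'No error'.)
Step 4

Step 4 is incorrect due to a sign flip.
The step shows: -24*z
The correct value should be: 24*z

Explanation: The sign of the whole expression was flipped: the term 24*z was incorrectly written as -24*z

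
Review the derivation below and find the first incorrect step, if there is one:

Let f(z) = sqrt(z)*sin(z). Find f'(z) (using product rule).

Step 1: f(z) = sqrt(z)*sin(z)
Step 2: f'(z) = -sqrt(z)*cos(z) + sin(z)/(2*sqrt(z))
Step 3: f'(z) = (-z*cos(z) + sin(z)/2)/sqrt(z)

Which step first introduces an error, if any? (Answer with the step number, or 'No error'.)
Step 2

Step 2 is incorrect due to a sign flip.
The step shows: -sqrt(z)*cos(z) + sin(z)/(2*sqrt(z))
The correct value should be: sqrt(z)*cos(z) + sin(z)/(2*sqrt(z))

Explanation: The sign of one term was flipped: the term sqrt(z)*cos(z) was incorrectly written as -sqrt(z)*cos(z)
The later steps are derived from this incorrect expression, so the error originates in Step 2.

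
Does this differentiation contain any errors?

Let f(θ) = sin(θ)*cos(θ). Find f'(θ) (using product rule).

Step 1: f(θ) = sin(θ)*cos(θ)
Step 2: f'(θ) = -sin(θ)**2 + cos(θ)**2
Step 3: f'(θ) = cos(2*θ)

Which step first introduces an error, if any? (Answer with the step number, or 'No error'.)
No error

All steps in this derivation are correct.
The final answer f'(θ) = cos(2*θ) is valid.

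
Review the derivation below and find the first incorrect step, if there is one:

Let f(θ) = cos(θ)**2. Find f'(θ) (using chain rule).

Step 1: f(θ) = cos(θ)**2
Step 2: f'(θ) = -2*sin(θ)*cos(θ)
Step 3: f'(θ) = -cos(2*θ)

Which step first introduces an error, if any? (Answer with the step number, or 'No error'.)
Step 3

Step 3 is incorrect due to a wrong trig function.
The step shows: -cos(2*θ)
The correct value should be: -sin(2*θ)

Explanation: sin(2*θ) was incorrectly written as cos(2*θ): the term -sin(2*θ) was incorrectly written as -cos(2*θ)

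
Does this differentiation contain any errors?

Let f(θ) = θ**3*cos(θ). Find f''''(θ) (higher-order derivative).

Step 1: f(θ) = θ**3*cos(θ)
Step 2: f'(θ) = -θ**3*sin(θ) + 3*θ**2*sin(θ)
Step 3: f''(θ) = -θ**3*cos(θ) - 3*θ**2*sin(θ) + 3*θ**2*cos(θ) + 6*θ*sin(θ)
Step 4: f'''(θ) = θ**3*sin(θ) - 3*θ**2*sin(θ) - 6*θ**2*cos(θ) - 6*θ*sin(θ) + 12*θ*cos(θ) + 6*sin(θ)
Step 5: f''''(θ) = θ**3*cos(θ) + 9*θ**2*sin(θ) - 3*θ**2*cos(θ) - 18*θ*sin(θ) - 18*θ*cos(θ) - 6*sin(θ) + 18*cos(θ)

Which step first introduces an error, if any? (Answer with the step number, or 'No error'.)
Step 2

Step 2 is incorrect due to a wrong trig function.
The step shows: -θ**3*sin(θ) + 3*θ**2*sin(θ)
The correct value should be: -θ**3*sin(θ) + 3*θ**2*cos(θ)

Explanation: cos(θ) was incorrectly written as sin(θ): the term 3*θ**2*cos(θ) was incorrectly written as 3*θ**2*sin(θ)
The later steps are derived from this incorrect expression, so the error originates in Step 2.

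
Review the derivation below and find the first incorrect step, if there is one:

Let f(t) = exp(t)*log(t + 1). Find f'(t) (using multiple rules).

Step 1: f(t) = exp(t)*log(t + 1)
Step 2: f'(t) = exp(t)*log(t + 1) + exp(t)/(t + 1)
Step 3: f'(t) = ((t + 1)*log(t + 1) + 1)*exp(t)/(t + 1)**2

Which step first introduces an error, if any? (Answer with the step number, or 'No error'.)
Step 3

Step 3 is incorrect due to a wrong exponent.
The step shows: ((t + 1)*log(t + 1) + 1)*exp(t)/(t + 1)**2
The correct value should be: ((t + 1)*log(t + 1) + 1)*exp(t)/(t + 1)

Explanation: The exponent -1 on t + 1 was incorrectly written as -2: the term ((t + 1)*log(t + 1) + 1)*exp(t)/(t + 1) was incorrectly written as ((t + 1)*log(t + 1) + 1)*exp(t)/(t + 1)**2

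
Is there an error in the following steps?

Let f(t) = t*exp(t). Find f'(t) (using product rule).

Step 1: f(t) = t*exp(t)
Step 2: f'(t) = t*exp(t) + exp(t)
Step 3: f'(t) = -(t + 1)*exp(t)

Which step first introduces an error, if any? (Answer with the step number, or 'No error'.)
Step 3

Step 3 is incorrect due to a sign flip.
The step shows: -(t + 1)*exp(t)
The correct value should be: (t + 1)*exp(t)

Explanation: The sign of the whole expression was flipped: the term (t + 1)*exp(t) was incorrectly written as -(t + 1)*exp(t)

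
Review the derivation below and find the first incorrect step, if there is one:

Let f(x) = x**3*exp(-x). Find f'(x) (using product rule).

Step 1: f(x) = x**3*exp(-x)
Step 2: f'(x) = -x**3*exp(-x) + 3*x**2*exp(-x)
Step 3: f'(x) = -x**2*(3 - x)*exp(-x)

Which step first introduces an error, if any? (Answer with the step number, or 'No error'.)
Step 3

Step 3 is incorrect due to a sign flip.
The step shows: -x**2*(3 - x)*exp(-x)
The correct value should be: x**2*(3 - x)*exp(-x)

Explanation: The sign of the whole expression was flipped: the term x**2*(3 - x)*exp(-x) was incorrectly written as -x**2*(3 - x)*exp(-x)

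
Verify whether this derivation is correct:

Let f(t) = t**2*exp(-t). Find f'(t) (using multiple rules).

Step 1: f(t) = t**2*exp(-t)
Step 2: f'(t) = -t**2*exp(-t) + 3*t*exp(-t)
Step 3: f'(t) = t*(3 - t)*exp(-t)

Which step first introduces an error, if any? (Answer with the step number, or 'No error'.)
Step 2

Step 2 is incorrect due to a wrong coefficient.
The step shows: -t**2*exp(-t) + 3*t*exp(-t)
The correct value should be: -t**2*exp(-t) + 2*t*exp(-t)

Explanation: The coefficient 2 was incorrectly written as 3: the term 2*t*exp(-t) was incorrectly written as 3*t*exp(-t)
The later steps are derived from this incorrect expression, so the error originates in Step 2.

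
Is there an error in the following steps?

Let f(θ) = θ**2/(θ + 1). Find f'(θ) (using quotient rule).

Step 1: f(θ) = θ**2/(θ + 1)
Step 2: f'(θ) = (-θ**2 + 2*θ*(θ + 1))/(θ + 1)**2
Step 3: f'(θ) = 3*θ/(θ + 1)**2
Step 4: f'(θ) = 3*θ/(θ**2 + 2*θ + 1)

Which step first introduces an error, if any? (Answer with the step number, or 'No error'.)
Step 3

Step 3 is incorrect due to a wrong exponent.
The step shows: 3*θ/(θ + 1)**2
The correct value should be: (θ**2 + 2*θ)/(θ + 1)**2

Explanation: The exponent 2 on θ was incorrectly written as 1: the term (θ**2 + 2*θ)/(θ + 1)**2 was incorrectly written as 3*θ/(θ + 1)**2
The later steps are derived from this incorrect expression, so the error originates in Step 3.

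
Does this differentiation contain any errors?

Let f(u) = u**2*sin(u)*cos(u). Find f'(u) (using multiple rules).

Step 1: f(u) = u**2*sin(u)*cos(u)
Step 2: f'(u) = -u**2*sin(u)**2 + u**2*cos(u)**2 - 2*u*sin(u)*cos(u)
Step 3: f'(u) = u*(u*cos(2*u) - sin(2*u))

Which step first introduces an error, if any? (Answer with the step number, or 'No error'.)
Step 2

Step 2 is incorrect due to a sign flip.
The step shows: -u**2*sin(u)**2 + u**2*cos(u)**2 - 2*u*sin(u)*cos(u)
The correct value should be: -u**2*sin(u)**2 + u**2*cos(u)**2 + 2*u*sin(u)*cos(u)

Explanation: The sign of one term was flipped: the term 2*u*sin(u)*cos(u) was incorrectly written as -2*u*sin(u)*cos(u)
The later steps are derived from this incorrect expression, so the error originates in Step 2.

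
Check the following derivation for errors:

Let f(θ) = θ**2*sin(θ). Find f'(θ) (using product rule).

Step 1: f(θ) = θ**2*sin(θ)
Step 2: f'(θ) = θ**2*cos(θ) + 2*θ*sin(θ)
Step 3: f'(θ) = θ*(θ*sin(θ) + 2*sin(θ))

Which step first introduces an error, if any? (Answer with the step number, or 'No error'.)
Step 3

Step 3 is incorrect due to a wrong trig function.
The step shows: θ*(θ*sin(θ) + 2*sin(θ))
The correct value should be: θ*(θ*cos(θ) + 2*sin(θ))

Explanation: cos(θ) was incorrectly written as sin(θ): the term θ*(θ*cos(θ) + 2*sin(θ)) was incorrectly written as θ*(θ*sin(θ) + 2*sin(θ))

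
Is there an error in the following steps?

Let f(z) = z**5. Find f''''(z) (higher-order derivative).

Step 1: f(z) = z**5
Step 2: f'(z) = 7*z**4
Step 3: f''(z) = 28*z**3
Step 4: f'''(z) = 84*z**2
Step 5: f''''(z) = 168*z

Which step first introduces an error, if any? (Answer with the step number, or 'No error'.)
Step 2

Step 2 is incorrect due to a wrong coefficient.
The step shows: 7*z**4
The correct value should be: 5*z**4

Explanation: The coefficient 5 was incorrectly written as 7: the term 5*z**4 was incorrectly written as 7*z**4
The later steps are derived from this incorrect expression, so the error originates in Step 2.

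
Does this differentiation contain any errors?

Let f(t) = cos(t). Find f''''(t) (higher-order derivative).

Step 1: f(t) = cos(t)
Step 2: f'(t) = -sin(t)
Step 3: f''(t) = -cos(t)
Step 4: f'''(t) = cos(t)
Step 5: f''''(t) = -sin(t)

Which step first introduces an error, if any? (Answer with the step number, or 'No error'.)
Step 4

Step 4 is incorrect due to a wrong trig function.
The step shows: cos(t)
The correct value should be: sin(t)

Explanation: sin(t) was incorrectly written as cos(t): the term sin(t) was incorrectly written as cos(t)
The later steps are derived from this incorrect expression, so the error originates in Step 4.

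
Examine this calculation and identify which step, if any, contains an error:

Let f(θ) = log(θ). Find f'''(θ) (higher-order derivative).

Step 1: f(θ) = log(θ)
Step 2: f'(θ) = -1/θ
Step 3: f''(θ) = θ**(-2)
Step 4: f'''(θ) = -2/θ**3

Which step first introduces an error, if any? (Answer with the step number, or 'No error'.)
Step 2

Step 2 is incorrect due to a sign flip.
The step shows: -1/θ
The correct value should be: 1/θ

Explanation: The sign of the whole expression was flipped: the term 1/θ was incorrectly written as -1/θ
The later steps are derived from this incorrect expression, so the error originates in Step 2.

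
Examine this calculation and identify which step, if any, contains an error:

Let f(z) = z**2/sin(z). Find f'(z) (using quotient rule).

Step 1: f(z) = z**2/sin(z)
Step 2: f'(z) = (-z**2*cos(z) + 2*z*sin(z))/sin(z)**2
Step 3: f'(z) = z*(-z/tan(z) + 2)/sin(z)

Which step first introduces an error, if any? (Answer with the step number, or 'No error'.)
No error

All steps in this derivation are correct.
The final answer f'(z) = z*(-z/tan(z) + 2)/sin(z) is valid.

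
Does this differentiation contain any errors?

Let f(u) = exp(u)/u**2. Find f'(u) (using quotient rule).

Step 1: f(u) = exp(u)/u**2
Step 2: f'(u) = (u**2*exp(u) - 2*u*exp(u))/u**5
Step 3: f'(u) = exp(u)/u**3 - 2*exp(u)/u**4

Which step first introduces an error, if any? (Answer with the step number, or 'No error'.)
Step 2

Step 2 is incorrect due to a wrong exponent.
The step shows: (u**2*exp(u) - 2*u*exp(u))/u**5
The correct value should be: (u**2*exp(u) - 2*u*exp(u))/u**4

Explanation: The exponent -4 on u was incorrectly written as -5: the term (u**2*exp(u) - 2*u*exp(u))/u**4 was incorrectly written as (u**2*exp(u) - 2*u*exp(u))/u**5
The later steps are derived from this incorrect expression, so the error originates in Step 2.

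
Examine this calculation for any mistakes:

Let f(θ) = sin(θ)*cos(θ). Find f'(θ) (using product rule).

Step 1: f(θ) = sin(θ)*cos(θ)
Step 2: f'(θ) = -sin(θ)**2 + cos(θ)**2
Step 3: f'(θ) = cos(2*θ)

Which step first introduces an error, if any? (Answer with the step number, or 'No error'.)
No error

All steps in this derivation are correct.
The final answer f'(θ) = cos(2*θ) is valid.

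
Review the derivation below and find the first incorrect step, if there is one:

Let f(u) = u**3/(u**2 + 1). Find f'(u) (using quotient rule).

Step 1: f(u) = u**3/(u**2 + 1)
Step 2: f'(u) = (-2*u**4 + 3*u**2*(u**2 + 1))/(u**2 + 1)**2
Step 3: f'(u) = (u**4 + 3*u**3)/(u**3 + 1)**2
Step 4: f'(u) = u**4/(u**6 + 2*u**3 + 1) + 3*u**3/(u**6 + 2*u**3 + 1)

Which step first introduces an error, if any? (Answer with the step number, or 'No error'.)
Step 3

Step 3 is incorrect due to a wrong exponent.
The step shows: (u**4 + 3*u**3)/(u**3 + 1)**2
The correct value should be: (u**4 + 3*u**2)/(u**2 + 1)**2

Explanation: The exponent 2 on u was incorrectly written as 3: the term (u**4 + 3*u**2)/(u**2 + 1)**2 was incorrectly written as (u**4 + 3*u**3)/(u**3 + 1)**2
The later steps are derived from this incorrect expression, so the error originates in Step 3.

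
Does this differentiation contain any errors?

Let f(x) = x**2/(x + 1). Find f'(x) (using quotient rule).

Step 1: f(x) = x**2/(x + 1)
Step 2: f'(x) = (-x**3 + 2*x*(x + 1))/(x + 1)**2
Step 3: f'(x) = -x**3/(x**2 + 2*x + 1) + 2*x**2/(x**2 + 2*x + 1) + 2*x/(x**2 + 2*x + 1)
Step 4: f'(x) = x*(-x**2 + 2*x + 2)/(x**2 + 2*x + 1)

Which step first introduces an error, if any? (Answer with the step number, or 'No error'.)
Step 2

Step 2 is incorrect due to a wrong exponent.
The step shows: (-x**3 + 2*x*(x + 1))/(x + 1)**2
The correct value should be: (-x**2 + 2*x*(x + 1))/(x + 1)**2

Explanation: The exponent 2 on x was incorrectly written as 3: the term (-x**2 + 2*x*(x + 1))/(x + 1)**2 was incorrectly written as (-x**3 + 2*x*(x + 1))/(x + 1)**2
The later steps are derived from this incorrect expression, so the error originates in Step 2.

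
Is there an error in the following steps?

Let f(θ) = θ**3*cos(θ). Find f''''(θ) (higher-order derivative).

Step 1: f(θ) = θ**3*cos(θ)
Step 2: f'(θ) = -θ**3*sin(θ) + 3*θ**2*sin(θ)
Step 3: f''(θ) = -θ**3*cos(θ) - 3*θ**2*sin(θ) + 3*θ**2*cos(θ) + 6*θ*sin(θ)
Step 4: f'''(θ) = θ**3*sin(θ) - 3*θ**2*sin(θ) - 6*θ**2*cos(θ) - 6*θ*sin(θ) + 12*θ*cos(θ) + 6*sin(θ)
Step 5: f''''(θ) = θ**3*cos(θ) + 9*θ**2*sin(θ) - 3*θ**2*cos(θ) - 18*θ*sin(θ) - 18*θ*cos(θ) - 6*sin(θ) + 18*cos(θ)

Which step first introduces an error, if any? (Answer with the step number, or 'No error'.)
Step 2

Step 2 is incorrect due to a wrong trig function.
The step shows: -θ**3*sin(θ) + 3*θ**2*sin(θ)
The correct value should be: -θ**3*sin(θ) + 3*θ**2*cos(θ)

Explanation: cos(θ) was incorrectly written as sin(θ): the term 3*θ**2*cos(θ) was incorrectly written as 3*θ**2*sin(θ)
The later steps are derived from this incorrect expression, so the error originates in Step 2.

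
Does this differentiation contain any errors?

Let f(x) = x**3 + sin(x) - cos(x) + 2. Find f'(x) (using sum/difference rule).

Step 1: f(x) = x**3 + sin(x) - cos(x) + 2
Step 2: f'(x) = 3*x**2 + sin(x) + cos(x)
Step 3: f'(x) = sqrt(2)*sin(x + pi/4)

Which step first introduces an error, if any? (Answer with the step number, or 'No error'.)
Step 3

Step 3 is incorrect due to a dropped term.
The step shows: sqrt(2)*sin(x + pi/4)
The correct value should be: 3*x**2 + sqrt(2)*sin(x + pi/4)

Explanation: A term was dropped: the term 3*x**2 was incorrectly omitted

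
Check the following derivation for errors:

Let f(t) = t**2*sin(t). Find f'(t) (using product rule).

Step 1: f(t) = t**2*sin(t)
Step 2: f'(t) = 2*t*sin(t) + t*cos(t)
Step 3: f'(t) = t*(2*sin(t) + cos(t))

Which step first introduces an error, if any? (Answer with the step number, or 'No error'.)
Step 2

Step 2 is incorrect due to a wrong exponent.
The step shows: 2*t*sin(t) + t*cos(t)
The correct value should be: t**2*cos(t) + 2*t*sin(t)

Explanation: The exponent 2 on t was incorrectly written as 1: the term t**2*cos(t) was incorrectly written as t*cos(t)
The later steps are derived from this incorrect expression, so the error originates in Step 2.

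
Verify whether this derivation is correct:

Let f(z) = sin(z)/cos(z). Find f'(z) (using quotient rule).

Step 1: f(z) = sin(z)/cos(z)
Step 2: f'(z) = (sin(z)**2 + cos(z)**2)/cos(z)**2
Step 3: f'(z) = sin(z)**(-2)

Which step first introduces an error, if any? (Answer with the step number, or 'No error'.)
Step 3

Step 3 is incorrect due to a wrong trig function.
The step shows: sin(z)**(-2)
The correct value should be: cos(z)**(-2)

Explanation: cos(z) was incorrectly written as sin(z): the term cos(z)**(-2) was incorrectly written as sin(z)**(-2)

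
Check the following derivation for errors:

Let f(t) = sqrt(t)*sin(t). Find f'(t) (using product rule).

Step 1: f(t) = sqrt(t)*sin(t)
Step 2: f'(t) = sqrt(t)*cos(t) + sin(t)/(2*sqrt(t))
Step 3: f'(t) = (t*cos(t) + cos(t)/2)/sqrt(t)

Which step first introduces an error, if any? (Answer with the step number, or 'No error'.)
Step 3

Step 3 is incorrect due to a wrong trig function.
The step shows: (t*cos(t) + cos(t)/2)/sqrt(t)
The correct value should be: (t*cos(t) + sin(t)/2)/sqrt(t)

Explanation: sin(t) was incorrectly written as cos(t): the term (t*cos(t) + sin(t)/2)/sqrt(t) was incorrectly written as (t*cos(t) + cos(t)/2)/sqrt(t)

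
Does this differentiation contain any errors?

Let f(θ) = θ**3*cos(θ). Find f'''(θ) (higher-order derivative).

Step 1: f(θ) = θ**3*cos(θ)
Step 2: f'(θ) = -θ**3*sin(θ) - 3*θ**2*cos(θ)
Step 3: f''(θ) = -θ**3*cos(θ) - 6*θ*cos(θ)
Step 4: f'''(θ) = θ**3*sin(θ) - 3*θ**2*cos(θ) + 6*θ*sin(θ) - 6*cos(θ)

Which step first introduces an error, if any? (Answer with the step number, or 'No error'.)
Step 2

Step 2 is incorrect due to a sign flip.
The step shows: -θ**3*sin(θ) - 3*θ**2*cos(θ)
The correct value should be: -θ**3*sin(θ) + 3*θ**2*cos(θ)

Explanation: The sign of one term was flipped: the term 3*θ**2*cos(θ) was incorrectly written as -3*θ**2*cos(θ)
The later steps are derived from this incorrect expression, so the error originates in Step 2.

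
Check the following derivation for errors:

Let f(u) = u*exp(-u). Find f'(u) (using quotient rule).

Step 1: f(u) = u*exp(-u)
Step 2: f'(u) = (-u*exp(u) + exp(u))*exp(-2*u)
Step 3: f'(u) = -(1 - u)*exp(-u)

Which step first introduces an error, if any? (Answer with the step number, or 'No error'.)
Step 3

Step 3 is incorrect due to a sign flip.
The step shows: -(1 - u)*exp(-u)
The correct value should be: (1 - u)*exp(-u)

Explanation: The sign of the whole expression was flipped: the term (1 - u)*exp(-u) was incorrectly written as -(1 - u)*exp(-u)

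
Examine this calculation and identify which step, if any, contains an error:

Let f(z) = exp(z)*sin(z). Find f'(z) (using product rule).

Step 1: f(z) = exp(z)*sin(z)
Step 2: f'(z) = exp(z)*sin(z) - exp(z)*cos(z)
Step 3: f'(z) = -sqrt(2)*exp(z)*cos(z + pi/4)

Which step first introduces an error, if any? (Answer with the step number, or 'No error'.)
Step 2

Step 2 is incorrect due to a sign flip.
The step shows: exp(z)*sin(z) - exp(z)*cos(z)
The correct value should be: exp(z)*sin(z) + exp(z)*cos(z)

Explanation: The sign of one term was flipped: the term exp(z)*cos(z) was incorrectly written as -exp(z)*cos(z)
The later steps are derived from this incorrect expression, so the error originates in Step 2.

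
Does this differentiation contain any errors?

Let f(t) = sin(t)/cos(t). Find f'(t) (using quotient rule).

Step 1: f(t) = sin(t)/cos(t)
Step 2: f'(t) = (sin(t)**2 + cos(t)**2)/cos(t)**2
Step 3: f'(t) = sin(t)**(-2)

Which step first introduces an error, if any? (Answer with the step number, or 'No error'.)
Step 3

Step 3 is incorrect due to a wrong trig function.
The step shows: sin(t)**(-2)
The correct value should be: cos(t)**(-2)

Explanation: cos(t) was incorrectly written as sin(t): the term cos(t)**(-2) was incorrectly written as sin(t)**(-2)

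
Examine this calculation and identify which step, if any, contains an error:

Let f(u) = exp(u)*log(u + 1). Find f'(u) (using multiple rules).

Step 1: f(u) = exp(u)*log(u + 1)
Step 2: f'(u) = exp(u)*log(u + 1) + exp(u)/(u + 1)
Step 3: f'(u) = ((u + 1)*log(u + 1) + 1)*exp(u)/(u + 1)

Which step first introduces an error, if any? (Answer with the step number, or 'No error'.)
No error

All steps in this derivation are correct.
The final answer f'(u) = ((u + 1)*log(u + 1) + 1)*exp(u)/(u + 1) is valid.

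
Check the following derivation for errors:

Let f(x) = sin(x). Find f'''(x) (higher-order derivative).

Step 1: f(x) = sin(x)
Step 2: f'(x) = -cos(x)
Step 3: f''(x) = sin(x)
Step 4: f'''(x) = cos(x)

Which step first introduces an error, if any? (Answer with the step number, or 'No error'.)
Step 2

Step 2 is incorrect due to a sign flip.
The step shows: -cos(x)
The correct value should be: cos(x)

Explanation: The sign of the whole expression was flipped: the term cos(x) was incorrectly written as -cos(x)
The later steps are derived from this incorrect expression, so the error originates in Step 2.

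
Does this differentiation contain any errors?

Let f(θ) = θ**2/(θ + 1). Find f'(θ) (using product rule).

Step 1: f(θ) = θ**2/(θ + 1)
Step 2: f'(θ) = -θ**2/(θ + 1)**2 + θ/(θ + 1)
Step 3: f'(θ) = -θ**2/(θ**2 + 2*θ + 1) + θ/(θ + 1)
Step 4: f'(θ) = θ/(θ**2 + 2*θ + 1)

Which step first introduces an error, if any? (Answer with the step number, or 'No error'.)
Step 2

Step 2 is incorrect due to a wrong coefficient.
The step shows: -θ**2/(θ + 1)**2 + θ/(θ + 1)
The correct value should be: -θ**2/(θ + 1)**2 + 2*θ/(θ + 1)

Explanation: The coefficient 2 was incorrectly written as 1: the term 2*θ/(θ + 1) was incorrectly written as θ/(θ + 1)
The later steps are derived from this incorrect expression, so the error originates in Step 2.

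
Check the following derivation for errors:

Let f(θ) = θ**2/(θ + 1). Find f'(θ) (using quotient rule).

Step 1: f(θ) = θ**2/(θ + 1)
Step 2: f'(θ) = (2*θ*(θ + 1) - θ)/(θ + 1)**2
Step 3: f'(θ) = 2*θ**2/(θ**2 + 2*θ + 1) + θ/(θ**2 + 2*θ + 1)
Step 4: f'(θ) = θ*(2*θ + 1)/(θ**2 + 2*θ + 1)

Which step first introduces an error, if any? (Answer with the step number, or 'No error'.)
Step 2

Step 2 is incorrect due to a wrong exponent.
The step shows: (2*θ*(θ + 1) - θ)/(θ + 1)**2
The correct value should be: (-θ**2 + 2*θ*(θ + 1))/(θ + 1)**2

Explanation: The exponent 2 on θ was incorrectly written as 1: the term (-θ**2 + 2*θ*(θ + 1))/(θ + 1)**2 was incorrectly written as (2*θ*(θ + 1) - θ)/(θ + 1)**2
The later steps are derived from this incorrect expression, so the error originates in Step 2.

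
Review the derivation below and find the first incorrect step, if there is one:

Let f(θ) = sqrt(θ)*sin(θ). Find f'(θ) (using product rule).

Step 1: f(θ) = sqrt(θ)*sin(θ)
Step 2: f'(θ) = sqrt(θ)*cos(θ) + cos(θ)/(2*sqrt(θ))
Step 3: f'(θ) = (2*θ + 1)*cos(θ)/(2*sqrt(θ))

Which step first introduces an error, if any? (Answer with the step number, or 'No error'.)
Step 2

Step 2 is incorrect due to a wrong trig function.
The step shows: sqrt(θ)*cos(θ) + cos(θ)/(2*sqrt(θ))
The correct value should be: sqrt(θ)*cos(θ) + sin(θ)/(2*sqrt(θ))

Explanation: sin(θ) was incorrectly written as cos(θ): the term sin(θ)/(2*sqrt(θ)) was incorrectly written as cos(θ)/(2*sqrt(θ))
The later steps are derived from this incorrect expression, so the error originates in Step 2.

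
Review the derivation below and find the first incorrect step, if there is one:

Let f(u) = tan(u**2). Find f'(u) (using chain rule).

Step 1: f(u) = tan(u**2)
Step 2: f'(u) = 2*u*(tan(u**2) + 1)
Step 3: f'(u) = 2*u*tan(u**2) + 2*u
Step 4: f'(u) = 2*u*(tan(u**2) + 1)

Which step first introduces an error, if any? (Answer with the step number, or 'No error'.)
Step 2

Step 2 is incorrect due to a wrong exponent.
The step shows: 2*u*(tan(u**2) + 1)
The correct value should be: 2*u*(tan(u**2)**2 + 1)

Explanation: The exponent 2 on tan(u**2) was incorrectly written as 1: the term 2*u*(tan(u**2)**2 + 1) was incorrectly written as 2*u*(tan(u**2) + 1)
The later steps are derived from this incorrect expression, so the error originates in Step 2.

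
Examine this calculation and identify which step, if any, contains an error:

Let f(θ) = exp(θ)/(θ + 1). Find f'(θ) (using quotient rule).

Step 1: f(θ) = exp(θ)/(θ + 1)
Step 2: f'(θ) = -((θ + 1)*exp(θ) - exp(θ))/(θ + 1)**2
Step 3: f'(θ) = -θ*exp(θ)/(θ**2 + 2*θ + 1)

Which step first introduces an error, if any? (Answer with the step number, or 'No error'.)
Step 2

Step 2 is incorrect due to a sign flip.
The step shows: -((θ + 1)*exp(θ) - exp(θ))/(θ + 1)**2
The correct value should be: ((θ + 1)*exp(θ) - exp(θ))/(θ + 1)**2

Explanation: The sign of the whole expression was flipped: the term ((θ + 1)*exp(θ) - exp(θ))/(θ + 1)**2 was incorrectly written as -((θ + 1)*exp(θ) - exp(θ))/(θ + 1)**2
The later steps are derived from this incorrect expression, so the error originates in Step 2.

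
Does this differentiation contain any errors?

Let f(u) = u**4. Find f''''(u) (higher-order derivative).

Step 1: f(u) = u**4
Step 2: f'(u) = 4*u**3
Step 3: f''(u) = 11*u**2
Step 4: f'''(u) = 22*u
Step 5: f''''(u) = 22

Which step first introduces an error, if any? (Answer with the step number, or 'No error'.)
Step 3

Step 3 is incorrect due to a wrong coefficient.
The step shows: 11*u**2
The correct value should be: 12*u**2

Explanation: The coefficient 12 was incorrectly written as 11: the term 12*u**2 was incorrectly written as 11*u**2
The later steps are derived from this incorrect expression, so the error originates in Step 3.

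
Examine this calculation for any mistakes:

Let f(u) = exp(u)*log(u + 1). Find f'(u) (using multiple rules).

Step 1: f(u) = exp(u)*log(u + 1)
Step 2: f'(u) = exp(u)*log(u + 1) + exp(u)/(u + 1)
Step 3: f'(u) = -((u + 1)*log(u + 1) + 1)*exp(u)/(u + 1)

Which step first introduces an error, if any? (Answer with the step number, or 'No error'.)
Step 3

Step 3 is incorrect due to a sign flip.
The step shows: -((u + 1)*log(u + 1) + 1)*exp(u)/(u + 1)
The correct value should be: ((u + 1)*log(u + 1) + 1)*exp(u)/(u + 1)

Explanation: The sign of the whole expression was flipped: the term ((u + 1)*log(u + 1) + 1)*exp(u)/(u + 1) was incorrectly written as -((u + 1)*log(u + 1) + 1)*exp(u)/(u + 1)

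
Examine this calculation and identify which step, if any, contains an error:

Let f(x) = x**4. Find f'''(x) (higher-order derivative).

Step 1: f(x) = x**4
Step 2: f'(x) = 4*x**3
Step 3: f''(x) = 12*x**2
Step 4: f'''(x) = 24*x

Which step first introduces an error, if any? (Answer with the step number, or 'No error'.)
No error

All steps in this derivation are correct.
The final answer f'''(x) = 24*x is valid.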